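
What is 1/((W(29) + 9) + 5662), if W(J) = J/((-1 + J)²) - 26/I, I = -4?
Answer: 784/4451189 ≈ 0.00017613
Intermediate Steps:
W(J) = 13/2 + J/(-1 + J)² (W(J) = J/((-1 + J)²) - 26/(-4) = J/(-1 + J)² - 26*(-¼) = J/(-1 + J)² + 13/2 = 13/2 + J/(-1 + J)²)
1/((W(29) + 9) + 5662) = 1/(((13/2 + 29/(-1 + 29)²) + 9) + 5662) = 1/(((13/2 + 29/28²) + 9) + 5662) = 1/(((13/2 + 29*(1/784)) + 9) + 5662) = 1/(((13/2 + 29/784) + 9) + 5662) = 1/((5125/784 + 9) + 5662) = 1/(12181/784 + 5662) = 1/(4451189/784) = 784/4451189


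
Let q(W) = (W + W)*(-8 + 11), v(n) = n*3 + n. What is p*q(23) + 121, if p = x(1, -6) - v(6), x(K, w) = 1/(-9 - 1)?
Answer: -16024/5 ≈ -3204.8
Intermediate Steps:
v(n) = 4*n (v(n) = 3*n + n = 4*n)
x(K, w) = -1/10 (x(K, w) = 1/(-10) = -1/10)
p = -241/10 (p = -1/10 - 4*6 = -1/10 - 1*24 = -1/10 - 24 = -241/10 ≈ -24.100)
q(W) = 6*W (q(W) = (2*W)*3 = 6*W)
p*q(23) + 121 = -723*23/5 + 121 = -241/10*138 + 121 = -16629/5 + 121 = -16024/5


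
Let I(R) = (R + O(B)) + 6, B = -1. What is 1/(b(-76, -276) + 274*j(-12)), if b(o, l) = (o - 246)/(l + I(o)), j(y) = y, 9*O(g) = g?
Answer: -445/1462746 ≈ -0.00030422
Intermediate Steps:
O(g) = g/9
I(R) = 53/9 + R (I(R) = (R + (1/9)*(-1)) + 6 = (R - 1/9) + 6 = (-1/9 + R) + 6 = 53/9 + R)
b(o, l) = (-246 + o)/(53/9 + l + o) (b(o, l) = (o - 246)/(l + (53/9 + o)) = (-246 + o)/(53/9 + l + o))
1/(b(-76, -276) + 274*j(-12)) = 1/(9*(-246 - 76)/(53 + 9*(-276) + 9*(-76)) + 274*(-12)) = 1/(9*(-322)/(53 - 2484 - 684) - 3288) = 1/(9*(-322)/(-3115) - 3288) = 1/(9*(-1/3115)*(-322) - 3288) = 1/(414/445 - 3288) = 1/(-1462746/445) = -445/1462746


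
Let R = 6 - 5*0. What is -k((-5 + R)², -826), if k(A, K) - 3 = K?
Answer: 823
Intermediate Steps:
R = 6 (R = 6 + 0 = 6)
k(A, K) = 3 + K
-k((-5 + R)², -826) = -(3 - 826) = -1*(-823) = 823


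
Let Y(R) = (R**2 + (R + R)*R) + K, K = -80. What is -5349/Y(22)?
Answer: -5349/1372 ≈ -3.8987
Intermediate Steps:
Y(R) = -80 + 3*R**2 (Y(R) = (R**2 + (R + R)*R) - 80 = (R**2 + (2*R)*R) - 80 = (R**2 + 2*R**2) - 80 = 3*R**2 - 80 = -80 + 3*R**2)
-5349/Y(22) = -5349/(-80 + 3*22**2) = -5349/(-80 + 3*484) = -5349/(-80 + 1452) = -5349/1372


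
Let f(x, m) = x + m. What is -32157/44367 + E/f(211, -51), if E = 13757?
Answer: 201737233/2366240 ≈ 85.256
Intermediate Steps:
f(x, m) = m + x
-32157/44367 + E/f(211, -51) = -32157/44367 + 13757/(-51 + 211) = -32157*1/44367 + 13757/160 = -10719/14789 + 13757*(1/160) = -10719/14789 + 13757/160 = 201737233/2366240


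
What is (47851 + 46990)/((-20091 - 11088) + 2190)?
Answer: -94841/28989 ≈ -3.2716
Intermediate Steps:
(47851 + 46990)/((-20091 - 11088) + 2190) = 94841/(-31179 + 2190) = 94841/(-28989) = 94841*(-1/28989) = -94841/28989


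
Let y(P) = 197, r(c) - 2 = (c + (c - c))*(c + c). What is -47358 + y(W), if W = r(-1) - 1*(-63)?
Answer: -47161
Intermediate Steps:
r(c) = 2 + 2*c**2 (r(c) = 2 + (c + (c - c))*(c + c) = 2 + (c + 0)*(2*c) = 2 + c*(2*c) = 2 + 2*c**2)
W = 67 (W = (2 + 2*(-1)**2) - 1*(-63) = (2 + 2*1) + 63 = (2 + 2) + 63 = 4 + 63 = 67)
-47358 + y(W) = -47358 + 197 = -47161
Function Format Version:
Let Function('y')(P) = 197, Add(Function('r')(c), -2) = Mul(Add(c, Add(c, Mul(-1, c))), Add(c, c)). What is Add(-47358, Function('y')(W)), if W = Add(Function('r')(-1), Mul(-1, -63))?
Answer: -47161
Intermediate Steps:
Function('r')(c) = Add(2, Mul(2, Pow(c, 2))) (Function('r')(c) = Add(2, Mul(Add(c, Add(c, Mul(-1, c))), Add(c, c))) = Add(2, Mul(Add(c, 0), Mul(2, c))) = Add(2, Mul(c, Mul(2, c))) = Add(2, Mul(2, Pow(c, 2))))
W = 67 (W = Add(Add(2, Mul(2, Pow(-1, 2))), Mul(-1, -63)) = Add(Add(2, Mul(2, 1)), 63) = Add(Add(2, 2), 63) = Add(4, 63) = 67)
Add(-47358, Function('y')(W)) = Add(-47358, 197) = -47161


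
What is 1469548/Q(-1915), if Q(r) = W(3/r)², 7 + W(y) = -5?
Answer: 367387/36 ≈ 10205.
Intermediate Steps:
W(y) = -12 (W(y) = -7 - 5 = -12)
Q(r) = 144 (Q(r) = (-12)² = 144)
1469548/Q(-1915) = 1469548/144 = 1469548*(1/144) = 367387/36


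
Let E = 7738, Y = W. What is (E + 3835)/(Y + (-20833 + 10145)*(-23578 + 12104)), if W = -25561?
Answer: 163/1726881 ≈ 9.4390e-5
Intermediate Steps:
Y = -25561
(E + 3835)/(Y + (-20833 + 10145)*(-23578 + 12104)) = (7738 + 3835)/(-25561 + (-20833 + 10145)*(-23578 + 12104)) = 11573/(-25561 - 10688*(-11474)) = 11573/(-25561 + 122634112) = 11573/122608551 = 11573*(1/122608551) = 163/1726881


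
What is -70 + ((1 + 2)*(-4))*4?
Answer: -118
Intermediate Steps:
-70 + ((1 + 2)*(-4))*4 = -70 + (3*(-4))*4 = -70 - 12*4 = -70 - 48 = -118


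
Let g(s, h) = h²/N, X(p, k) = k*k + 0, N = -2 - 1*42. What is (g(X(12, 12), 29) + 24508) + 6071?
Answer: 1344635/44 ≈ 30560.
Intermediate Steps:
N = -44 (N = -2 - 42 = -44)
X(p, k) = k² (X(p, k) = k² + 0 = k²)
g(s, h) = -h²/44 (g(s, h) = h²/(-44) = h²*(-1/44) = -h²/44)
(g(X(12, 12), 29) + 24508) + 6071 = (-1/44*29² + 24508) + 6071 = (-1/44*841 + 24508) + 6071 = (-841/44 + 24508) + 6071 = 1077511/44 + 6071 = 1344635/44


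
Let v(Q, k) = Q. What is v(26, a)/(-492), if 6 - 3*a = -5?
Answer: -13/246 ≈ -0.052846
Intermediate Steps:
a = 11/3 (a = 2 - ⅓*(-5) = 2 + 5/3 = 11/3 ≈ 3.6667)
v(26, a)/(-492) = 26/(-492) = 26*(-1/492) = -13/246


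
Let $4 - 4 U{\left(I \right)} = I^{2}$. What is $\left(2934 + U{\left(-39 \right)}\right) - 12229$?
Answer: $- \frac{38697}{4} \approx -9674.3$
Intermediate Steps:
$U{\left(I \right)} = 1 - \frac{I^{2}}{4}$
$\left(2934 + U{\left(-39 \right)}\right) - 12229 = \left(2934 + \left(1 - \frac{\left(-39\right)^{2}}{4}\right)\right) - 12229 = \left(2934 + \left(1 - \frac{1521}{4}\right)\right) - 12229 = \left(2934 - \frac{1517}{4}\right) - 12229 = \frac{10219}{4} - 12229 = - \frac{38697}{4}$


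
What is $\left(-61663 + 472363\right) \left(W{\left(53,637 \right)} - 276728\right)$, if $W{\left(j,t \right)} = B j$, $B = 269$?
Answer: $-107796839700$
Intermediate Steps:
$W{\left(j,t \right)} = 269 j$
$\left(-61663 + 472363\right) \left(W{\left(53,637 \right)} - 276728\right) = \left(-61663 + 472363\right) \left(269 \cdot 53 - 276728\right) = 410700 \left(14257 - 276728\right) = 410700 \left(-262471\right) = -107796839700$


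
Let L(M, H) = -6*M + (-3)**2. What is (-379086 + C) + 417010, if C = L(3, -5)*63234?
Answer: -531182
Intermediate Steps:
L(M, H) = 9 - 6*M (L(M, H) = -6*M + 9 = 9 - 6*M)
C = -569106 (C = (9 - 6*3)*63234 = (9 - 18)*63234 = -9*63234 = -569106)
(-379086 + C) + 417010 = (-379086 - 569106) + 417010 = -948192 + 417010 = -531182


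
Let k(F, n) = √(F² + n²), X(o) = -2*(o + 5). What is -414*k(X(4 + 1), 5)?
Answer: -2070*√17 ≈ -8534.8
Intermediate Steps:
X(o) = -10 - 2*o (X(o) = -2*(5 + o) = -10 - 2*o)
-414*k(X(4 + 1), 5) = -414*√((-10 - 2*(4 + 1))² + 5²) = -414*√((-10 - 2*5)² + 25) = -414*√((-10 - 10)² + 25) = -414*√((-20)² + 25) = -414*√(400 + 25) = -2070*√17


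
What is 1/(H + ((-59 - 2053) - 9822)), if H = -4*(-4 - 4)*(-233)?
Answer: -1/19390 ≈ -5.1573e-5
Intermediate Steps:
H = -7456 (H = -4*(-8)*(-233) = 32*(-233) = -7456)
1/(H + ((-59 - 2053) - 9822)) = 1/(-7456 + ((-59 - 2053) - 9822)) = 1/(-7456 + (-2112 - 9822)) = 1/(-7456 - 11934) = 1/(-19390) = -1/19390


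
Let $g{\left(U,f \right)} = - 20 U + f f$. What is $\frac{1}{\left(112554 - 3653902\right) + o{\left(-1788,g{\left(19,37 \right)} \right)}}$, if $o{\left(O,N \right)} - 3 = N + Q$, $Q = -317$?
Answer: $- \frac{1}{3540673} \approx -2.8243 \cdot 10^{-7}$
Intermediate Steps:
$g{\left(U,f \right)} = f^{2} - 20 U$ ($g{\left(U,f \right)} = - 20 U + f^{2} = f^{2} - 20 U$)
$o{\left(O,N \right)} = -314 + N$ ($o{\left(O,N \right)} = 3 + \left(N - 317\right) = 3 + \left(-317 + N\right) = -314 + N$)
$\frac{1}{\left(112554 - 3653902\right) + o{\left(-1788,g{\left(19,37 \right)} \right)}} = \frac{1}{\left(112554 - 3653902\right) + \left(-314 + \left(37^{2} - 380\right)\right)} = \frac{1}{\left(112554 - 3653902\right) + \left(-314 + \left(1369 - 380\right)\right)} = \frac{1}{-3541348 + \left(-314 + 989\right)} = \frac{1}{-3541348 + 675} = \frac{1}{-3540673} = - \frac{1}{3540673}$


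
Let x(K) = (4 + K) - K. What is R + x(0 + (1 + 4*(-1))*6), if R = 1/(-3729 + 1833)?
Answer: 7583/1896 ≈ 3.9995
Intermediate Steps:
R = -1/1896 (R = 1/(-1896) = -1/1896 ≈ -0.00052743)
x(K) = 4
R + x(0 + (1 + 4*(-1))*6) = -1/1896 + 4 = 7583/1896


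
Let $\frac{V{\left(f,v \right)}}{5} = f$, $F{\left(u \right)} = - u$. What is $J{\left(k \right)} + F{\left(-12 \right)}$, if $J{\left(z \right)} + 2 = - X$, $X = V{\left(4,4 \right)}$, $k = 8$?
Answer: $-10$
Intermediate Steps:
$V{\left(f,v \right)} = 5 f$
$X = 20$ ($X = 5 \cdot 4 = 20$)
$J{\left(z \right)} = -22$ ($J{\left(z \right)} = -2 - 20 = -22$)
$J{\left(k \right)} + F{\left(-12 \right)} = -22 - -12 = -22 + 12 = -10$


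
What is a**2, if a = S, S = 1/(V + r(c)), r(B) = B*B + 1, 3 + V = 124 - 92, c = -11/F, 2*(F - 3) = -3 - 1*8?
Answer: 625/1522756 ≈ 0.00041044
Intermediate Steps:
F = -5/2 (F = 3 + (-3 - 1*8)/2 = 3 + (-3 - 8)/2 = 3 + (1/2)*(-11) = 3 - 11/2 = -5/2 ≈ -2.5000)
c = 22/5 (c = -11/(-5/2) = -11*(-2/5) = 22/5 ≈ 4.4000)
V = 29 (V = -3 + (124 - 92) = -3 + 32 = 29)
r(B) = 1 + B**2 (r(B) = B**2 + 1 = 1 + B**2)
S = 25/1234 (S = 1/(29 + (1 + (22/5)**2)) = 1/(29 + (1 + 484/25)) = 1/(29 + 509/25) = 1/(1234/25) = 25/1234 ≈ 0.020259)
a = 25/1234 ≈ 0.020259
a**2 = (25/1234)**2 = 625/1522756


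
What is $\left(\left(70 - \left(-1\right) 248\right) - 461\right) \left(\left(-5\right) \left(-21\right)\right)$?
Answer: $-15015$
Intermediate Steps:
$\left(\left(70 - \left(-1\right) 248\right) - 461\right) \left(\left(-5\right) \left(-21\right)\right) = \left(\left(70 - -248\right) - 461\right) 105 = \left(\left(70 + 248\right) - 461\right) 105 = \left(318 - 461\right) 105 = \left(-143\right) 105 = -15015$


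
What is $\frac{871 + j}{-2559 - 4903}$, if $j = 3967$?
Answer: $- \frac{59}{91} \approx -0.64835$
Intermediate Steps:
$\frac{871 + j}{-2559 - 4903} = \frac{871 + 3967}{-2559 - 4903} = \frac{4838}{-7462} = 4838 \left(- \frac{1}{7462}\right) = - \frac{59}{91}$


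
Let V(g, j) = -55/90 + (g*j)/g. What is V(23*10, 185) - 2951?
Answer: -49799/18 ≈ -2766.6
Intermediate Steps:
V(g, j) = -11/18 + j (V(g, j) = -55*1/90 + j = -11/18 + j)
V(23*10, 185) - 2951 = (-11/18 + 185) - 2951 = 3319/18 - 2951 = -49799/18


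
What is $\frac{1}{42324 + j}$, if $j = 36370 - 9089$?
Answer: $\frac{1}{69605} \approx 1.4367 \cdot 10^{-5}$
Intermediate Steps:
$j = 27281$
$\frac{1}{42324 + j} = \frac{1}{42324 + 27281} = \frac{1}{69605}$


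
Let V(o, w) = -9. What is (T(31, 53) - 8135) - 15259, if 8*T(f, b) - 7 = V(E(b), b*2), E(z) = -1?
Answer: -93577/4 ≈ -23394.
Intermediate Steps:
T(f, b) = -1/4 (T(f, b) = 7/8 + (1/8)*(-9) = 7/8 - 9/8 = -1/4)
(T(31, 53) - 8135) - 15259 = (-1/4 - 8135) - 15259 = -32541/4 - 15259 = -93577/4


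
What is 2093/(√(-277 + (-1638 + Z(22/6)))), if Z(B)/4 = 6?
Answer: -2093*I*√1891/1891 ≈ -48.131*I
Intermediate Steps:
Z(B) = 24 (Z(B) = 4*6 = 24)
2093/(√(-277 + (-1638 + Z(22/6)))) = 2093/(√(-277 + (-1638 + 24))) = 2093/(√(-277 - 1614)) = 2093/(√(-1891)) = 2093/((I*√1891)) = 2093*(-I*√1891/1891) = -2093*I*√1891/1891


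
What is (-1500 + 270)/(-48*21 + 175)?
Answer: 1230/833 ≈ 1.4766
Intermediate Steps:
(-1500 + 270)/(-48*21 + 175) = -1230/(-1008 + 175) = -1230/(-833) = -1230*(-1/833) = 1230/833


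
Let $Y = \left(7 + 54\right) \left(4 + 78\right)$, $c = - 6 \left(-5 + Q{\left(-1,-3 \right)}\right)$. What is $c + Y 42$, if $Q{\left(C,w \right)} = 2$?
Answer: $210102$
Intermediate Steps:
$c = 18$ ($c = - 6 \left(-5 + 2\right) = \left(-6\right) \left(-3\right) = 18$)
$Y = 5002$ ($Y = 61 \cdot 82 = 5002$)
$c + Y 42 = 18 + 5002 \cdot 42 = 18 + 210084 = 210102$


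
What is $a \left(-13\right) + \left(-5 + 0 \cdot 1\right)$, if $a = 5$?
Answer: $-70$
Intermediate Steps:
$a \left(-13\right) + \left(-5 + 0 \cdot 1\right) = 5 \left(-13\right) + \left(-5 + 0 \cdot 1\right) = -65 + \left(-5 + 0\right) = -65 - 5 = -70$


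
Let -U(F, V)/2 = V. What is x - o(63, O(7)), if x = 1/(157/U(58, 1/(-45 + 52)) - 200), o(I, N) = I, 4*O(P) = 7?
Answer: -94439/1499 ≈ -63.001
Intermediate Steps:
U(F, V) = -2*V
O(P) = 7/4 (O(P) = (¼)*7 = 7/4)
x = -2/1499 (x = 1/(157/((-2/(-45 + 52))) - 200) = 1/(157/((-2/7)) - 200) = 1/(157/((-2*⅐)) - 200) = 1/(157/(-2/7) - 200) = 1/(157*(-7/2) - 200) = 1/(-1099/2 - 200) = 1/(-1499/2) = -2/1499 ≈ -0.0013342)
x - o(63, O(7)) = -2/1499 - 1*63 = -2/1499 - 63 = -94439/1499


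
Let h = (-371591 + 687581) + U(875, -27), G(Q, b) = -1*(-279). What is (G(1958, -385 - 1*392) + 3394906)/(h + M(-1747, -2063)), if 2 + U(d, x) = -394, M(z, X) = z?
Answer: 3395185/313847 ≈ 10.818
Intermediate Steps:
G(Q, b) = 279
U(d, x) = -396 (U(d, x) = -2 - 394 = -396)
h = 315594 (h = (-371591 + 687581) - 396 = 315990 - 396 = 315594)
(G(1958, -385 - 1*392) + 3394906)/(h + M(-1747, -2063)) = (279 + 3394906)/(315594 - 1747) = 3395185/313847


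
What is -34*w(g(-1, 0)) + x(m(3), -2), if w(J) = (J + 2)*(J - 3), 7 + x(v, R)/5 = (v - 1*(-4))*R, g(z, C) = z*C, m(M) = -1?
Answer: 139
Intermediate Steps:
g(z, C) = C*z
x(v, R) = -35 + 5*R*(4 + v) (x(v, R) = -35 + 5*((v - 1*(-4))*R) = -35 + 5*((v + 4)*R) = -35 + 5*((4 + v)*R) = -35 + 5*(R*(4 + v)) = -35 + 5*R*(4 + v))
w(J) = (-3 + J)*(2 + J) (w(J) = (2 + J)*(-3 + J) = (-3 + J)*(2 + J))
-34*w(g(-1, 0)) + x(m(3), -2) = -34*(-6 + (0*(-1))² - 0*(-1)) + (-35 + 20*(-2) + 5*(-2)*(-1)) = -34*(-6 + 0² - 1*0) + (-35 - 40 + 10) = -34*(-6 + 0 + 0) - 65 = -34*(-6) - 65 = 204 - 65 = 139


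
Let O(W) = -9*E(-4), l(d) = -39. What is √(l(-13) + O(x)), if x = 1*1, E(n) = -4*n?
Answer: I*√183 ≈ 13.528*I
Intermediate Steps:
x = 1
O(W) = -144 (O(W) = -(-36)*(-4) = -9*16 = -144)
√(l(-13) + O(x)) = √(-39 - 144) = √(-183) = I*√183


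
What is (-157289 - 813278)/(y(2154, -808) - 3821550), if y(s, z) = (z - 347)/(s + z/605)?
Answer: 1264029579254/4977042199875 ≈ 0.25397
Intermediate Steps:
y(s, z) = (-347 + z)/(s + z/605) (y(s, z) = (-347 + z)/(s + z*(1/605)) = (-347 + z)/(s + z/605))
(-157289 - 813278)/(y(2154, -808) - 3821550) = (-157289 - 813278)/(605*(-347 - 808)/(-808 + 605*2154) - 3821550) = -970567/(605*(-1155)/(-808 + 1303170) - 3821550) = -970567/(605*(-1155)/1302362 - 3821550) = -970567/(605*(1/1302362)*(-1155) - 3821550) = -970567/(-698775/1302362 - 3821550) = -970567/(-4977042199875/1302362) = -970567*(-1302362/4977042199875) = 1264029579254/4977042199875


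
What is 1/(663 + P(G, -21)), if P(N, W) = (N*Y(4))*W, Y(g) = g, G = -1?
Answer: 1/747 ≈ 0.0013387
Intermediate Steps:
P(N, W) = 4*N*W (P(N, W) = (N*4)*W = (4*N)*W = 4*N*W)
1/(663 + P(G, -21)) = 1/(663 + 4*(-1)*(-21)) = 1/(663 + 84) = 1/747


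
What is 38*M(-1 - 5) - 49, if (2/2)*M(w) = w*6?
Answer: -1417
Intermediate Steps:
M(w) = 6*w (M(w) = w*6 = 6*w)
38*M(-1 - 5) - 49 = 38*(6*(-1 - 5)) - 49 = 38*(6*(-6)) - 49 = 38*(-36) - 49 = -1368 - 49 = -1417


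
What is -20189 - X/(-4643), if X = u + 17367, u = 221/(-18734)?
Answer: -103279616333/5116586 ≈ -20185.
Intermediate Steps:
u = -13/1102 (u = 221*(-1/18734) = -13/1102 ≈ -0.011797)
X = 19138421/1102 (X = -13/1102 + 17367 = 19138421/1102 ≈ 17367.)
-20189 - X/(-4643) = -20189 - 19138421/(1102*(-4643)) = -20189 - 19138421*(-1)/(1102*4643) = -20189 - 1*(-19138421/5116586) = -20189 + 19138421/5116586 = -103279616333/5116586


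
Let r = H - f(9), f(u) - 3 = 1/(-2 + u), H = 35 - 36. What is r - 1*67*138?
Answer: -64751/7 ≈ -9250.1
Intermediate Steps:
H = -1
f(u) = 3 + 1/(-2 + u)
r = -29/7 (r = -1 - (-5 + 3*9)/(-2 + 9) = -1 - (-5 + 27)/7 = -1 - 22/7 = -29/7 ≈ -4.1429)
r - 1*67*138 = -29/7 - 1*67*138 = -29/7 - 67*138 = -29/7 - 9246 = -64751/7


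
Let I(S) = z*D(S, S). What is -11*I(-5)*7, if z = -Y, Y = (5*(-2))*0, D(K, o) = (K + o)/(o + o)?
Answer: 0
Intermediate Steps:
D(K, o) = (K + o)/(2*o) (D(K, o) = (K + o)/((2*o)) = (K + o)*(1/(2*o)) = (K + o)/(2*o))
Y = 0 (Y = -10*0 = 0)
z = 0 (z = -1*0 = 0)
I(S) = 0 (I(S) = 0*((S + S)/(2*S)) = 0*((2*S)/(2*S)) = 0*1 = 0)
-11*I(-5)*7 = -11*0*7 = 0*7 = 0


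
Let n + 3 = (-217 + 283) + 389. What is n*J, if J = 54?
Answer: 24408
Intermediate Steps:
n = 452 (n = -3 + ((-217 + 283) + 389) = -3 + (66 + 389) = -3 + 455 = 452)
n*J = 452*54 = 24408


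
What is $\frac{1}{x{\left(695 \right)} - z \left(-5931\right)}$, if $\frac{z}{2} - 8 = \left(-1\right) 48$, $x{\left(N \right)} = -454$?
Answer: $- \frac{1}{474934} \approx -2.1056 \cdot 10^{-6}$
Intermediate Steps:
$z = -80$ ($z = 16 + 2 \left(\left(-1\right) 48\right) = 16 + 2 \left(-48\right) = 16 - 96 = -80$)
$\frac{1}{x{\left(695 \right)} - z \left(-5931\right)} = \frac{1}{-454 - \left(-80\right) \left(-5931\right)} = \frac{1}{-454 - 474480} = \frac{1}{-474934} = - \frac{1}{474934}$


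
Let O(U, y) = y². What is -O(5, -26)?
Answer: -676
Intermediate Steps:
-O(5, -26) = -1*(-26)² = -1*676 = -676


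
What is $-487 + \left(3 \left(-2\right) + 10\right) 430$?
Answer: $1233$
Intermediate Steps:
$-487 + \left(3 \left(-2\right) + 10\right) 430 = -487 + \left(-6 + 10\right) 430 = -487 + 4 \cdot 430 = -487 + 1720 = 1233$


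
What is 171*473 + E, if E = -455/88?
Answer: 7117249/88 ≈ 80878.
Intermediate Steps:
E = -455/88 (E = -455*1/88 = -455/88 ≈ -5.1705)
171*473 + E = 171*473 - 455/88 = 80883 - 455/88 = 7117249/88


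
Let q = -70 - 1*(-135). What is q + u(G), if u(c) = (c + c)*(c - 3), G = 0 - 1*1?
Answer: 73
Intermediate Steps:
G = -1 (G = 0 - 1 = -1)
u(c) = 2*c*(-3 + c) (u(c) = (2*c)*(-3 + c) = 2*c*(-3 + c))
q = 65 (q = -70 + 135 = 65)
q + u(G) = 65 + 2*(-1)*(-3 - 1) = 65 + 2*(-1)*(-4) = 65 + 8 = 73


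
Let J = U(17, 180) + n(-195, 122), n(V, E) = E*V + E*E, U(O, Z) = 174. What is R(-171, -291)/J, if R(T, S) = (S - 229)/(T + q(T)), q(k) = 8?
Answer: -130/355829 ≈ -0.00036534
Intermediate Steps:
R(T, S) = (-229 + S)/(8 + T) (R(T, S) = (S - 229)/(T + 8) = (-229 + S)/(8 + T))
n(V, E) = E**2 + E*V (n(V, E) = E*V + E**2 = E**2 + E*V)
J = -8732 (J = 174 + 122*(122 - 195) = 174 + 122*(-73) = 174 - 8906 = -8732)
R(-171, -291)/J = ((-229 - 291)/(8 - 171))/(-8732) = (-520/(-163))*(-1/8732) = -1/163*(-520)*(-1/8732) = (520/163)*(-1/8732) = -130/355829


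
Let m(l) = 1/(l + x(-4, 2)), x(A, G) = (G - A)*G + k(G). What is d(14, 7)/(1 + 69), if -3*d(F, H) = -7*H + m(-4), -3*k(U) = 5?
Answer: 464/1995 ≈ 0.23258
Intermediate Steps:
k(U) = -5/3 (k(U) = -1/3*5 = -5/3)
x(A, G) = -5/3 + G*(G - A) (x(A, G) = (G - A)*G - 5/3 = G*(G - A) - 5/3 = -5/3 + G*(G - A))
m(l) = 1/(31/3 + l) (m(l) = 1/(l + (-5/3 + 2**2 - 1*(-4)*2)) = 1/(l + (-5/3 + 4 + 8)) = 1/(l + 31/3) = 1/(31/3 + l))
d(F, H) = -1/19 + 7*H/3 (d(F, H) = -(-7*H + 3/(31 + 3*(-4)))/3 = -(-7*H + 3/(31 - 12))/3 = -(-7*H + 3/19)/3 = -(3/19 - 7*H)/3 = -1/19 + 7*H/3)
d(14, 7)/(1 + 69) = (-1/19 + (7/3)*7)/(1 + 69) = (-1/19 + 49/3)/70 = (928/57)*(1/70) = 464/1995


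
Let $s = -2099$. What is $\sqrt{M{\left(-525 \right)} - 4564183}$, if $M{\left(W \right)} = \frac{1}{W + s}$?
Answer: $\frac{7 i \sqrt{10021082937}}{328} \approx 2136.4 i$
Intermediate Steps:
$M{\left(W \right)} = \frac{1}{-2099 + W}$ ($M{\left(W \right)} = \frac{1}{W - 2099} = \frac{1}{-2099 + W}$)
$\sqrt{M{\left(-525 \right)} - 4564183} = \sqrt{\frac{1}{-2099 - 525} - 4564183} = \sqrt{\frac{1}{-2624} - 4564183} = \sqrt{- \frac{1}{2624} - 4564183} = \sqrt{- \frac{11976416193}{2624}} = \frac{7 i \sqrt{10021082937}}{328}$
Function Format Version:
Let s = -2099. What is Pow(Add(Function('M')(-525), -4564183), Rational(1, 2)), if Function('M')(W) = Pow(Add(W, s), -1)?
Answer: Mul(Rational(7, 328), I, Pow(10021082937, Rational(1, 2))) ≈ Mul(2136.4, I)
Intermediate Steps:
Function('M')(W) = Pow(Add(-2099, W), -1) (Function('M')(W) = Pow(Add(W, -2099), -1) = Pow(Add(-2099, W), -1))
Pow(Add(Function('M')(-525), -4564183), Rational(1, 2)) = Pow(Add(Pow(Add(-2099, -525), -1), -4564183), Rational(1, 2)) = Pow(Add(Pow(-2624, -1), -4564183), Rational(1, 2)) = Pow(Add(Rational(-1, 2624), -4564183), Rational(1, 2)) = Pow(Rational(-11976416193, 2624), Rational(1, 2)) = Mul(Rational(7, 328), I, Pow(10021082937, Rational(1, 2)))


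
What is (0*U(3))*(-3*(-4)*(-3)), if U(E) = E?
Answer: 0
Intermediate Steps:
(0*U(3))*(-3*(-4)*(-3)) = (0*3)*(-3*(-4)*(-3)) = 0*(12*(-3)) = 0*(-36) = 0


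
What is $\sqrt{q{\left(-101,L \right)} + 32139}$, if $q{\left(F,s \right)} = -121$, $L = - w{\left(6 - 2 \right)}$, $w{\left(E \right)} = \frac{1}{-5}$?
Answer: $\sqrt{32018} \approx 178.94$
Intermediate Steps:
$w{\left(E \right)} = - \frac{1}{5}$
$L = \frac{1}{5}$ ($L = \left(-1\right) \left(- \frac{1}{5}\right) = \frac{1}{5} \approx 0.2$)
$\sqrt{q{\left(-101,L \right)} + 32139} = \sqrt{-121 + 32139} = \sqrt{32018}$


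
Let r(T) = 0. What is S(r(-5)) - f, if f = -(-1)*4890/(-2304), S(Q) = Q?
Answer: 815/384 ≈ 2.1224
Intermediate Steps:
f = -815/384 (f = -(-1)*4890*(-1/2304) = -(-1)*(-815)/384 = -1*815/384 = -815/384 ≈ -2.1224)
S(r(-5)) - f = 0 - 1*(-815/384) = 0 + 815/384 = 815/384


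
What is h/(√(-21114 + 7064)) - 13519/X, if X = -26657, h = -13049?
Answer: 13519/26657 + 13049*I*√562/2810 ≈ 0.50715 + 110.09*I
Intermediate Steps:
h/(√(-21114 + 7064)) - 13519/X = -13049/√(-21114 + 7064) - 13519/(-26657) = -13049*(-I*√562/2810) - 13519*(-1/26657) = -13049*(-I*√562/2810) + 13519/26657 = -(-13049)*I*√562/2810 + 13519/26657 = 13049*I*√562/2810 + 13519/26657 = 13519/26657 + 13049*I*√562/2810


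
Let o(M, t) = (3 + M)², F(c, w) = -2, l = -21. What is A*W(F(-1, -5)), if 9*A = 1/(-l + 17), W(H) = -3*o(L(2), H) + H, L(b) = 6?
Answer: -245/342 ≈ -0.71637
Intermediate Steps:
W(H) = -243 + H (W(H) = -3*(3 + 6)² + H = -3*9² + H = -3*81 + H = -243 + H)
A = 1/342 (A = 1/(9*(-1*(-21) + 17)) = 1/(9*(21 + 17)) = (⅑)/38 = (⅑)*(1/38) = 1/342 ≈ 0.0029240)
A*W(F(-1, -5)) = (-243 - 2)/342 = (1/342)*(-245) = -245/342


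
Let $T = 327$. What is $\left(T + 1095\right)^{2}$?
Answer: $2022084$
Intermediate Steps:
$\left(T + 1095\right)^{2} = \left(327 + 1095\right)^{2} = 1422^{2} = 2022084$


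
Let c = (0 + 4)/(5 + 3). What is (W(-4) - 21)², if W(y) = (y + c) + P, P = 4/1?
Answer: 1681/4 ≈ 420.25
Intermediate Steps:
c = ½ (c = 4/8 = 4*(⅛) = ½ ≈ 0.50000)
P = 4 (P = 4*1 = 4)
W(y) = 9/2 + y (W(y) = (y + ½) + 4 = (½ + y) + 4 = 9/2 + y)
(W(-4) - 21)² = ((9/2 - 4) - 21)² = (½ - 21)² = (-41/2)² = 1681/4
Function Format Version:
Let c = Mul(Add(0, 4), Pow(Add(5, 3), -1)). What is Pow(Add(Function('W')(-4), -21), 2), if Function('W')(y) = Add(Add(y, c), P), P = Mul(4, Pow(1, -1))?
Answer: Rational(1681, 4) ≈ 420.25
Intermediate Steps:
c = Rational(1, 2) (c = Mul(4, Pow(8, -1)) = Mul(4, Rational(1, 8)) = Rational(1, 2) ≈ 0.50000)
P = 4 (P = Mul(4, 1) = 4)
Function('W')(y) = Add(Rational(9, 2), y) (Function('W')(y) = Add(Add(y, Rational(1, 2)), 4) = Add(Add(Rational(1, 2), y), 4) = Add(Rational(9, 2), y))
Pow(Add(Function('W')(-4), -21), 2) = Pow(Add(Add(Rational(9, 2), -4), -21), 2) = Pow(Add(Rational(1, 2), -21), 2) = Pow(Rational(-41, 2), 2) = Rational(1681, 4)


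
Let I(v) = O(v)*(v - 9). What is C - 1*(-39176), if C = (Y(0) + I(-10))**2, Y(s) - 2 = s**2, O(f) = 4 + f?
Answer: 52632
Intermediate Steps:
Y(s) = 2 + s**2
I(v) = (-9 + v)*(4 + v) (I(v) = (4 + v)*(v - 9) = (4 + v)*(-9 + v) = (-9 + v)*(4 + v))
C = 13456 (C = ((2 + 0**2) + (-9 - 10)*(4 - 10))**2 = ((2 + 0) - 19*(-6))**2 = (2 + 114)**2 = 116**2 = 13456)
C - 1*(-39176) = 13456 - 1*(-39176) = 13456 + 39176 = 52632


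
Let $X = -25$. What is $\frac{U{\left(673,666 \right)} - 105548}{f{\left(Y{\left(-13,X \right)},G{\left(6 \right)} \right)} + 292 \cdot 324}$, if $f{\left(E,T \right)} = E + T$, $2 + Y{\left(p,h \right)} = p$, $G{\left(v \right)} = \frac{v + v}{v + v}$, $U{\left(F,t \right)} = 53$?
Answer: $- \frac{105495}{94594} \approx -1.1152$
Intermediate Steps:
$G{\left(v \right)} = 1$ ($G{\left(v \right)} = \frac{2 v}{2 v} = 2 v \frac{1}{2 v} = 1$)
$Y{\left(p,h \right)} = -2 + p$
$\frac{U{\left(673,666 \right)} - 105548}{f{\left(Y{\left(-13,X \right)},G{\left(6 \right)} \right)} + 292 \cdot 324} = \frac{53 - 105548}{\left(\left(-2 - 13\right) + 1\right) + 292 \cdot 324} = - \frac{105495}{\left(-15 + 1\right) + 94608} = - \frac{105495}{-14 + 94608} = - \frac{105495}{94594}$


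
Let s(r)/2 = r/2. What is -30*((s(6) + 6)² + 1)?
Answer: -4350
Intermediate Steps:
s(r) = r (s(r) = 2*(r/2) = r)
-30*((s(6) + 6)² + 1) = -30*((6 + 6)² + 1) = -30*(12² + 1) = -30*(144 + 1) = -30*145 = -4350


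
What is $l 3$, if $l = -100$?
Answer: $-300$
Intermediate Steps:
$l 3 = \left(-100\right) 3 = -300$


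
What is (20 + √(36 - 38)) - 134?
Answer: -114 + I*√2 ≈ -114.0 + 1.4142*I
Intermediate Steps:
(20 + √(36 - 38)) - 134 = (20 + √(-2)) - 134 = (20 + I*√2) - 134 = -114 + I*√2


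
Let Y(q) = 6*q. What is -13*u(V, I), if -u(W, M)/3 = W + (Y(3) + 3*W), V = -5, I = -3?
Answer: -78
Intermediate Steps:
u(W, M) = -54 - 12*W (u(W, M) = -3*(W + (6*3 + 3*W)) = -3*(W + (18 + 3*W)) = -3*(18 + 4*W) = -54 - 12*W)
-13*u(V, I) = -13*(-54 - 12*(-5)) = -13*(-54 + 60) = -13*6 = -78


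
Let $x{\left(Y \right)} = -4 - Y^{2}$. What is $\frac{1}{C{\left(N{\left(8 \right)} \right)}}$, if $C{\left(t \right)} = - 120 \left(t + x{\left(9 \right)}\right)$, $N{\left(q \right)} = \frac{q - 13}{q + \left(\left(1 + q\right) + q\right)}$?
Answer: $\frac{1}{10224} \approx 9.7809 \cdot 10^{-5}$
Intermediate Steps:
$N{\left(q \right)} = \frac{-13 + q}{1 + 3 q}$ ($N{\left(q \right)} = \frac{-13 + q}{q + \left(1 + 2 q\right)} = \frac{-13 + q}{1 + 3 q}$)
$C{\left(t \right)} = 10200 - 120 t$ ($C{\left(t \right)} = - 120 \left(t - 85\right) = - 120 \left(-85 + t\right) = 10200 - 120 t$)
$\frac{1}{C{\left(N{\left(8 \right)} \right)}} = \frac{1}{10200 - 120 \frac{-13 + 8}{1 + 3 \cdot 8}} = \frac{1}{10200 - 120 \frac{1}{1 + 24} \left(-5\right)} = \frac{1}{10200 - 120 \cdot \frac{1}{25} \left(-5\right)} = \frac{1}{10200 - -24} = \frac{1}{10200 + 24} = \frac{1}{10224}$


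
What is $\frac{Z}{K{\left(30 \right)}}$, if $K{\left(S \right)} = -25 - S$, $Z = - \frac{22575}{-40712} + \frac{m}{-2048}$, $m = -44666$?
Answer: $- \frac{16648891}{40944640} \approx -0.40662$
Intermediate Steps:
$Z = \frac{16648891}{744448}$ ($Z = - \frac{22575}{-40712} - \frac{44666}{-2048} = \left(-22575\right) \left(- \frac{1}{40712}\right) - - \frac{22333}{1024} = \frac{3225}{5816} + \frac{22333}{1024} = \frac{16648891}{744448} \approx 22.364$)
$\frac{Z}{K{\left(30 \right)}} = \frac{16648891}{744448 \left(-25 - 30\right)} = \frac{16648891}{744448 \left(-55\right)} = \frac{16648891}{744448} \left(- \frac{1}{55}\right) = - \frac{16648891}{40944640}$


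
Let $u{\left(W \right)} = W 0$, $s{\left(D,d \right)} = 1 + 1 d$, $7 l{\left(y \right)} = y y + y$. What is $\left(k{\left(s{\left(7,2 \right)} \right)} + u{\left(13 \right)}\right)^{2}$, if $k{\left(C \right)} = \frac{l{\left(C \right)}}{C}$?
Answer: $\frac{16}{49} \approx 0.32653$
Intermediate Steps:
$l{\left(y \right)} = \frac{y}{7} + \frac{y^{2}}{7}$ ($l{\left(y \right)} = \frac{y y + y}{7} = \frac{y^{2} + y}{7} = \frac{y + y^{2}}{7} = \frac{y}{7} + \frac{y^{2}}{7}$)
$s{\left(D,d \right)} = 1 + d$
$k{\left(C \right)} = \frac{1}{7} + \frac{C}{7}$ ($k{\left(C \right)} = \frac{\frac{1}{7} C \left(1 + C\right)}{C} = \frac{1}{7} + \frac{C}{7}$)
$u{\left(W \right)} = 0$
$\left(k{\left(s{\left(7,2 \right)} \right)} + u{\left(13 \right)}\right)^{2} = \left(\left(\frac{1}{7} + \frac{1 + 2}{7}\right) + 0\right)^{2} = \left(\left(\frac{1}{7} + \frac{1}{7} \cdot 3\right) + 0\right)^{2} = \left(\left(\frac{1}{7} + \frac{3}{7}\right) + 0\right)^{2} = \left(\frac{4}{7} + 0\right)^{2} = \left(\frac{4}{7}\right)^{2} = \frac{16}{49}$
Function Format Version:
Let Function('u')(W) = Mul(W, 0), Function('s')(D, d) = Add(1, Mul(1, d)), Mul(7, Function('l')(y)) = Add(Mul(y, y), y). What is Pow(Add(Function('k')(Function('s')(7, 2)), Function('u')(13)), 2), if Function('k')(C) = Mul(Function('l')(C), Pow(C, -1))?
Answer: Rational(16, 49) ≈ 0.32653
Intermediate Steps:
Function('l')(y) = Add(Mul(Rational(1, 7), y), Mul(Rational(1, 7), Pow(y, 2))) (Function('l')(y) = Mul(Rational(1, 7), Add(Mul(y, y), y)) = Mul(Rational(1, 7), Add(Pow(y, 2), y)) = Mul(Rational(1, 7), Add(y, Pow(y, 2))) = Add(Mul(Rational(1, 7), y), Mul(Rational(1, 7), Pow(y, 2))))
Function('s')(D, d) = Add(1, d)
Function('k')(C) = Add(Rational(1, 7), Mul(Rational(1, 7), C)) (Function('k')(C) = Mul(Mul(Rational(1, 7), C, Add(1, C)), Pow(C, -1)) = Add(Rational(1, 7), Mul(Rational(1, 7), C)))
Function('u')(W) = 0
Pow(Add(Function('k')(Function('s')(7, 2)), Function('u')(13)), 2) = Pow(Add(Add(Rational(1, 7), Mul(Rational(1, 7), Add(1, 2))), 0), 2) = Pow(Add(Add(Rational(1, 7), Mul(Rational(1, 7), 3)), 0), 2) = Pow(Add(Add(Rational(1, 7), Rational(3, 7)), 0), 2) = Pow(Add(Rational(4, 7), 0), 2) = Pow(Rational(4, 7), 2) = Rational(16, 49)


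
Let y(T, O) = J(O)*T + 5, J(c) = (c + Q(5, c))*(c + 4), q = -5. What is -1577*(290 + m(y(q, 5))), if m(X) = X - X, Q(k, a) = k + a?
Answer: -457330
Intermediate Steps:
Q(k, a) = a + k
J(c) = (4 + c)*(5 + 2*c) (J(c) = (c + (c + 5))*(c + 4) = (c + (5 + c))*(4 + c) = (5 + 2*c)*(4 + c) = (4 + c)*(5 + 2*c))
y(T, O) = 5 + T*(20 + 2*O² + 13*O) (y(T, O) = (20 + 2*O² + 13*O)*T + 5 = T*(20 + 2*O² + 13*O) + 5 = 5 + T*(20 + 2*O² + 13*O))
m(X) = 0
-1577*(290 + m(y(q, 5))) = -1577*(290 + 0) = -1577*290 = -457330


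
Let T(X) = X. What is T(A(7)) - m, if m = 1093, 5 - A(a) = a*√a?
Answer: -1088 - 7*√7 ≈ -1106.5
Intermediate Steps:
A(a) = 5 - a^(3/2) (A(a) = 5 - a*√a = 5 - a^(3/2))
T(A(7)) - m = (5 - 7^(3/2)) - 1*1093 = (5 - 7*√7) - 1093 = -1088 - 7*√7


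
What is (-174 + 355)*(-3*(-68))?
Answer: 36924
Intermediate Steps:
(-174 + 355)*(-3*(-68)) = 181*204 = 36924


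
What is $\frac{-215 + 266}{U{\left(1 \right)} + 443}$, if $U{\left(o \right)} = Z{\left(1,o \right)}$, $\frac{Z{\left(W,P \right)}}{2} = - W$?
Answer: $\frac{17}{147} \approx 0.11565$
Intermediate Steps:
$Z{\left(W,P \right)} = - 2 W$ ($Z{\left(W,P \right)} = 2 \left(- W\right) = - 2 W$)
$U{\left(o \right)} = -2$ ($U{\left(o \right)} = \left(-2\right) 1 = -2$)
$\frac{-215 + 266}{U{\left(1 \right)} + 443} = \frac{-215 + 266}{-2 + 443} = \frac{51}{441} = 51 \cdot \frac{1}{441} = \frac{17}{147}$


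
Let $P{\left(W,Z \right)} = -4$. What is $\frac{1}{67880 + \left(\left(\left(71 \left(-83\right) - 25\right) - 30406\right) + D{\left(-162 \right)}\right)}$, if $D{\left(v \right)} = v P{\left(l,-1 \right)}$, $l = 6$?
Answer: $\frac{1}{32204} \approx 3.1052 \cdot 10^{-5}$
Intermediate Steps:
$D{\left(v \right)} = - 4 v$ ($D{\left(v \right)} = v \left(-4\right) = - 4 v$)
$\frac{1}{67880 + \left(\left(\left(71 \left(-83\right) - 25\right) - 30406\right) + D{\left(-162 \right)}\right)} = \frac{1}{67880 + \left(\left(\left(71 \left(-83\right) - 25\right) - 30406\right) - -648\right)} = \frac{1}{67880 + \left(\left(\left(-5893 - 25\right) - 30406\right) + 648\right)} = \frac{1}{67880 + \left(\left(-5918 - 30406\right) + 648\right)} = \frac{1}{67880 + \left(-36324 + 648\right)} = \frac{1}{67880 - 35676} = \frac{1}{32204}$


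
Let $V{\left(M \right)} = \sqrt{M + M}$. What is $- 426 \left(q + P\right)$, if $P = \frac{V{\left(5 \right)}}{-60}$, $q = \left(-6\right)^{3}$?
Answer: $92016 + \frac{71 \sqrt{10}}{10} \approx 92039.0$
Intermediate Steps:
$q = -216$
$V{\left(M \right)} = \sqrt{2} \sqrt{M}$ ($V{\left(M \right)} = \sqrt{2 M} = \sqrt{2} \sqrt{M}$)
$P = - \frac{\sqrt{10}}{60}$ ($P = \frac{\sqrt{2} \sqrt{5}}{-60} = \sqrt{10} \left(- \frac{1}{60}\right) = - \frac{\sqrt{10}}{60} \approx -0.052705$)
$- 426 \left(q + P\right) = - 426 \left(-216 - \frac{\sqrt{10}}{60}\right) = 92016 + \frac{71 \sqrt{10}}{10}$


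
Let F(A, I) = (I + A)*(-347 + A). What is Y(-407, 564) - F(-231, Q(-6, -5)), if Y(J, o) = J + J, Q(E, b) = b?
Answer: -137222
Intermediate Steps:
Y(J, o) = 2*J
F(A, I) = (-347 + A)*(A + I) (F(A, I) = (A + I)*(-347 + A) = (-347 + A)*(A + I))
Y(-407, 564) - F(-231, Q(-6, -5)) = 2*(-407) - ((-231)**2 - 347*(-231) - 347*(-5) - 231*(-5)) = -814 - (53361 + 80157 + 1735 + 1155) = -814 - 1*136408 = -814 - 136408 = -137222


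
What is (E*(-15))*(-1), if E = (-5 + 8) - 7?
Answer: -60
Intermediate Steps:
E = -4 (E = 3 - 7 = -4)
(E*(-15))*(-1) = -4*(-15)*(-1) = 60*(-1) = -60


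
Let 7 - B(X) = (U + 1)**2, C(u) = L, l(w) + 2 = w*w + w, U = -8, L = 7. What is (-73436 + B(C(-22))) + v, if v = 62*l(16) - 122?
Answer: -56860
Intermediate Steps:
l(w) = -2 + w + w**2 (l(w) = -2 + (w*w + w) = -2 + (w**2 + w) = -2 + (w + w**2) = -2 + w + w**2)
C(u) = 7
B(X) = -42 (B(X) = 7 - (-8 + 1)**2 = 7 - 1*(-7)**2 = 7 - 1*49 = 7 - 49 = -42)
v = 16618 (v = 62*(-2 + 16 + 16**2) - 122 = 62*(-2 + 16 + 256) - 122 = 62*270 - 122 = 16740 - 122 = 16618)
(-73436 + B(C(-22))) + v = (-73436 - 42) + 16618 = -73478 + 16618 = -56860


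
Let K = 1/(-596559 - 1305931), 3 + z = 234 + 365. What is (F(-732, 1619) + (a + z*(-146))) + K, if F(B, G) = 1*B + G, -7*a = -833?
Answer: -163633164901/1902490 ≈ -86010.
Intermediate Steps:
a = 119 (a = -⅐*(-833) = 119)
z = 596 (z = -3 + (234 + 365) = -3 + 599 = 596)
F(B, G) = B + G
K = -1/1902490 (K = 1/(-1902490) = -1/1902490 ≈ -5.2563e-7)
(F(-732, 1619) + (a + z*(-146))) + K = ((-732 + 1619) + (119 + 596*(-146))) - 1/1902490 = (887 + (119 - 87016)) - 1/1902490 = (887 - 86897) - 1/1902490 = -86010 - 1/1902490 = -163633164901/1902490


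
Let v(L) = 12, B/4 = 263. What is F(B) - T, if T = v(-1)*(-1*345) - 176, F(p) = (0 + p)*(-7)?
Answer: -3048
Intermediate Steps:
B = 1052 (B = 4*263 = 1052)
F(p) = -7*p (F(p) = p*(-7) = -7*p)
T = -4316 (T = 12*(-1*345) - 176 = 12*(-345) - 176 = -4140 - 176 = -4316)
F(B) - T = -7*1052 - 1*(-4316) = -7364 + 4316 = -3048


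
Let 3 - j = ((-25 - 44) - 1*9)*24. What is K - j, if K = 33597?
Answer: 31722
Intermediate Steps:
j = 1875 (j = 3 - ((-25 - 44) - 1*9)*24 = 3 - (-69 - 9)*24 = 3 - (-78)*24 = 3 - 1*(-1872) = 3 + 1872 = 1875)
K - j = 33597 - 1*1875 = 33597 - 1875 = 31722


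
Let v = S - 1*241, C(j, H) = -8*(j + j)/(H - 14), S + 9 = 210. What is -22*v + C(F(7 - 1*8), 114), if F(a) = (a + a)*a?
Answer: 21992/25 ≈ 879.68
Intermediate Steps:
S = 201 (S = -9 + 210 = 201)
F(a) = 2*a**2 (F(a) = (2*a)*a = 2*a**2)
C(j, H) = -16*j/(-14 + H) (C(j, H) = -8*2*j/(-14 + H) = -16*j/(-14 + H))
v = -40 (v = 201 - 1*241 = 201 - 241 = -40)
-22*v + C(F(7 - 1*8), 114) = -22*(-40) - 16*2*(7 - 1*8)**2/(-14 + 114) = 880 - 16*2*(7 - 8)**2/100 = 880 - 16*2*(-1)**2*1/100 = 880 - 16*2*1*1/100 = 880 - 16*2*1/100 = 880 - 8/25 = 21992/25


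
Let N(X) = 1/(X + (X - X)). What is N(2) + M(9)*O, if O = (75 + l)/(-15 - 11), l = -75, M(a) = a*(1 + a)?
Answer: ½ ≈ 0.50000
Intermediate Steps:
N(X) = 1/X (N(X) = 1/(X + 0) = 1/X)
O = 0 (O = (75 - 75)/(-15 - 11) = 0/(-26) = 0*(-1/26) = 0)
N(2) + M(9)*O = 1/2 + (9*(1 + 9))*0 = ½ + (9*10)*0 = ½ + 90*0 = ½ + 0 = ½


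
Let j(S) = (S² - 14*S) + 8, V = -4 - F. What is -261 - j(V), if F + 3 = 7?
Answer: -445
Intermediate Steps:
F = 4 (F = -3 + 7 = 4)
V = -8 (V = -4 - 1*4 = -4 - 4 = -8)
j(S) = 8 + S² - 14*S
-261 - j(V) = -261 - (8 + (-8)² - 14*(-8)) = -261 - (8 + 64 + 112) = -261 - 1*184 = -261 - 184 = -445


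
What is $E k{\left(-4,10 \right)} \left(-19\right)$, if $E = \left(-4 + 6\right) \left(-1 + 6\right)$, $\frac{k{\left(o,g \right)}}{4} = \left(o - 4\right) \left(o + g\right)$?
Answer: $36480$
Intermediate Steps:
$k{\left(o,g \right)} = 4 \left(-4 + o\right) \left(g + o\right)$ ($k{\left(o,g \right)} = 4 \left(o - 4\right) \left(o + g\right) = 4 \left(-4 + o\right) \left(g + o\right)$)
$E = 10$ ($E = 2 \cdot 5 = 10$)
$E k{\left(-4,10 \right)} \left(-19\right) = 10 \left(\left(-16\right) 10 - -64 + 4 \left(-4\right)^{2} + 4 \cdot 10 \left(-4\right)\right) \left(-19\right) = 10 \left(-160 + 64 + 4 \cdot 16 - 160\right) \left(-19\right) = 10 \left(-160 + 64 + 64 - 160\right) \left(-19\right) = 10 \left(-192\right) \left(-19\right) = \left(-1920\right) \left(-19\right) = 36480$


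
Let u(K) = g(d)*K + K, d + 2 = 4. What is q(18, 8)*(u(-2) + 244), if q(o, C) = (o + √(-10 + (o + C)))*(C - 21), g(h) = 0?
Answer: -69212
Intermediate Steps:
d = 2 (d = -2 + 4 = 2)
u(K) = K (u(K) = 0*K + K = 0 + K = K)
q(o, C) = (-21 + C)*(o + √(-10 + C + o)) (q(o, C) = (o + √(-10 + (C + o)))*(-21 + C) = (o + √(-10 + C + o))*(-21 + C) = (-21 + C)*(o + √(-10 + C + o)))
q(18, 8)*(u(-2) + 244) = (-21*18 - 21*√(-10 + 8 + 18) + 8*18 + 8*√(-10 + 8 + 18))*(-2 + 244) = (-378 - 21*√16 + 144 + 8*√16)*242 = (-378 - 21*4 + 144 + 8*4)*242 = (-378 - 84 + 144 + 32)*242 = -286*242 = -69212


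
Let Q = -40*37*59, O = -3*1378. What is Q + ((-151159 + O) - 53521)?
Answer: -296134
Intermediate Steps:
O = -4134
Q = -87320 (Q = -1480*59 = -87320)
Q + ((-151159 + O) - 53521) = -87320 + ((-151159 - 4134) - 53521) = -87320 + (-155293 - 53521) = -87320 - 208814 = -296134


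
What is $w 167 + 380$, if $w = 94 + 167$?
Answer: $43967$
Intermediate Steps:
$w = 261$
$w 167 + 380 = 261 \cdot 167 + 380 = 43587 + 380 = 43967$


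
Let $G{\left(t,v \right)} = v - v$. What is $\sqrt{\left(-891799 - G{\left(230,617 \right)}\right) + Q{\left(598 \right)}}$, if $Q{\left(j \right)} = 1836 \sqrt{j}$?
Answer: $\sqrt{-891799 + 1836 \sqrt{598}} \approx 920.27 i$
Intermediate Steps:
$G{\left(t,v \right)} = 0$
$\sqrt{\left(-891799 - G{\left(230,617 \right)}\right) + Q{\left(598 \right)}} = \sqrt{\left(-891799 - 0\right) + 1836 \sqrt{598}} = \sqrt{\left(-891799 + 0\right) + 1836 \sqrt{598}} = \sqrt{-891799 + 1836 \sqrt{598}}$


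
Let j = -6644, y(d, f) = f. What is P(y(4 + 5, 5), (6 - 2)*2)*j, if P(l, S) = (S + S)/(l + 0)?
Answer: -106304/5 ≈ -21261.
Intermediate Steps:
P(l, S) = 2*S/l (P(l, S) = (2*S)/l = 2*S/l)
P(y(4 + 5, 5), (6 - 2)*2)*j = (2*((6 - 2)*2)/5)*(-6644) = (2*(4*2)*(⅕))*(-6644) = (2*8*(⅕))*(-6644) = (16/5)*(-6644) = -106304/5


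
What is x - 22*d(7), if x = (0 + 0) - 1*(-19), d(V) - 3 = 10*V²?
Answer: -10827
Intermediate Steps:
d(V) = 3 + 10*V²
x = 19 (x = 0 + 19 = 19)
x - 22*d(7) = 19 - 22*(3 + 10*7²) = 19 - 22*(3 + 10*49) = 19 - 22*(3 + 490) = 19 - 22*493 = 19 - 10846 = -10827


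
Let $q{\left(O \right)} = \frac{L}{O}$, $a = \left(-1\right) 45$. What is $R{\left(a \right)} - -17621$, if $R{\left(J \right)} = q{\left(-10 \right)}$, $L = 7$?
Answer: $\frac{176203}{10} \approx 17620.0$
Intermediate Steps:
$a = -45$
$q{\left(O \right)} = \frac{7}{O}$
$R{\left(J \right)} = - \frac{7}{10}$ ($R{\left(J \right)} = \frac{7}{-10} = 7 \left(- \frac{1}{10}\right) = - \frac{7}{10}$)
$R{\left(a \right)} - -17621 = - \frac{7}{10} - -17621 = - \frac{7}{10} + 17621 = \frac{176203}{10}$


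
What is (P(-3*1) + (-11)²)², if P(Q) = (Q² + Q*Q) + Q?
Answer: 18496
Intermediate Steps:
P(Q) = Q + 2*Q² (P(Q) = (Q² + Q²) + Q = 2*Q² + Q = Q + 2*Q²)
(P(-3*1) + (-11)²)² = ((-3*1)*(1 + 2*(-3*1)) + (-11)²)² = (-3*(1 + 2*(-3)) + 121)² = (-3*(1 - 6) + 121)² = (-3*(-5) + 121)² = (15 + 121)² = 136² = 18496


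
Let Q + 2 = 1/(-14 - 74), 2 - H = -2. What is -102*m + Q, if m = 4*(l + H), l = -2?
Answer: -71985/88 ≈ -818.01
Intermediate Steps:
H = 4 (H = 2 - 1*(-2) = 2 + 2 = 4)
m = 8 (m = 4*(-2 + 4) = 4*2 = 8)
Q = -177/88 (Q = -2 + 1/(-14 - 74) = -2 + 1/(-88) = -2 - 1/88 = -177/88 ≈ -2.0114)
-102*m + Q = -102*8 - 177/88 = -816 - 177/88 = -71985/88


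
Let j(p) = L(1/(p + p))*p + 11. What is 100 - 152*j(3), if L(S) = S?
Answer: -1648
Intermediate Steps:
j(p) = 23/2 (j(p) = p/(p + p) + 11 = p/((2*p)) + 11 = (1/(2*p))*p + 11 = 1/2 + 11 = 23/2)
100 - 152*j(3) = 100 - 152*23/2 = 100 - 1748 = -1648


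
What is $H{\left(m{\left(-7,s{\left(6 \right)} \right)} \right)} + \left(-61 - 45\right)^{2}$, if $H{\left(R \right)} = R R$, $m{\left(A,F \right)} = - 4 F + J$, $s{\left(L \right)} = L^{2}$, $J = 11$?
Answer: $28925$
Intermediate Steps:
$m{\left(A,F \right)} = 11 - 4 F$ ($m{\left(A,F \right)} = - 4 F + 11 = 11 - 4 F$)
$H{\left(R \right)} = R^{2}$
$H{\left(m{\left(-7,s{\left(6 \right)} \right)} \right)} + \left(-61 - 45\right)^{2} = \left(11 - 4 \cdot 6^{2}\right)^{2} + \left(-61 - 45\right)^{2} = \left(11 - 144\right)^{2} + \left(-106\right)^{2} = \left(11 - 144\right)^{2} + 11236 = \left(-133\right)^{2} + 11236 = 17689 + 11236 = 28925$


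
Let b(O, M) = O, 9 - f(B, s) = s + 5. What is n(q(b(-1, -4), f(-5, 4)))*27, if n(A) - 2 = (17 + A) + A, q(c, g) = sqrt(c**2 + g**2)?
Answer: 567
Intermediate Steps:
f(B, s) = 4 - s (f(B, s) = 9 - (s + 5) = 9 - (5 + s) = 9 + (-5 - s) = 4 - s)
n(A) = 19 + 2*A (n(A) = 2 + ((17 + A) + A) = 2 + (17 + 2*A) = 19 + 2*A)
n(q(b(-1, -4), f(-5, 4)))*27 = (19 + 2*sqrt((-1)**2 + (4 - 1*4)**2))*27 = (19 + 2*sqrt(1 + (4 - 4)**2))*27 = (19 + 2*sqrt(1 + 0**2))*27 = (19 + 2*sqrt(1 + 0))*27 = (19 + 2*sqrt(1))*27 = (19 + 2*1)*27 = (19 + 2)*27 = 21*27 = 567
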